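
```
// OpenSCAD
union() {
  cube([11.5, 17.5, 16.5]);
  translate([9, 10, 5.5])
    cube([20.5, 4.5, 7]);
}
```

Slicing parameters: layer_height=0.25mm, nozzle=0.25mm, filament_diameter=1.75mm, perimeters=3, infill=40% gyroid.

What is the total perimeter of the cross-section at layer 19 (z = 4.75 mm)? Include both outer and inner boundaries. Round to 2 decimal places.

At z = 4.75 mm: the cube (footprint 11.5×17.5) is included at this height (perimeter 58.00 mm); the cube at (9, 10) does not reach this height (z outside [5.5, 12.5]); Merging all regions: only the 11.5×17.5 cube is present, so the union is just that shape — boundary = 58.00 mm. Overall, the cross-section is a single solid region. Total boundary length (outer) = 58.00 mm.

58.00 mm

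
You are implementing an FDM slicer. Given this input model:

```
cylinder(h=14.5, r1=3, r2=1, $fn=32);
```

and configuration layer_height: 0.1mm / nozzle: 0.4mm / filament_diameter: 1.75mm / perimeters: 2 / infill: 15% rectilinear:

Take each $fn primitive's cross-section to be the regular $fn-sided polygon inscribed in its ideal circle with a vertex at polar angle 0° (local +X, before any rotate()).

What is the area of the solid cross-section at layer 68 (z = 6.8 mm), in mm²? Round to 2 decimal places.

13.27 mm²

At z = 6.8 mm: the cone: at t=0.469 of its height the radius interpolates to r₁+(r₂−r₁)t = 2.062, giving a regular 32-gon of that circumradius (area = (32/2)·2.062²·sin(360°/32) = 13.27 mm²). Overall, the cross-section is a single solid region. Net area = 13.27 mm².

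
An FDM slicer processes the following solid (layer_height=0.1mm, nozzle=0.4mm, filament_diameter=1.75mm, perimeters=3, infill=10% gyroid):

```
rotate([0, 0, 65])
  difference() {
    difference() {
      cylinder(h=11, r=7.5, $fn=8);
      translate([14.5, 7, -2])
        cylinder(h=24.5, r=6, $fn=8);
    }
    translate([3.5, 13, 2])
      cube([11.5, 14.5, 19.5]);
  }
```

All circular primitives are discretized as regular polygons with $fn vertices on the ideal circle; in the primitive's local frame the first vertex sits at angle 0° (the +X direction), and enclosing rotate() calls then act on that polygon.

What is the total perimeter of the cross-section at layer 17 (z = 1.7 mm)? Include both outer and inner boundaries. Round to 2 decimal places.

45.92 mm

At z = 1.7 mm: the cylinder: section is a regular 8-gon, circumradius r=7.5 (perimeter = 2·8·7.500·sin(180°/8) = 45.92 mm); the cylinder at (14.5, 7): section is a regular 8-gon, circumradius r=6 (perimeter = 2·8·6.000·sin(180°/8) = 36.74 mm); After the difference (first − rest): starting from the r=7.5 cylinder, the r=6 cylinder at (14.5, 7) misses the remaining region (no effect) — boundary = 45.92 mm; the cube at (3.5, 13) does not reach this height (z outside [2, 21.5]); Taking the first minus the rest: none of the subtracted shapes is present at this height, so the result so far is unchanged — boundary = 45.92 mm; (whole slice rotated 65° about Z — lengths, areas and connectivity unchanged). Overall, the cross-section is a single solid region. Total boundary length (outer) = 45.92 mm.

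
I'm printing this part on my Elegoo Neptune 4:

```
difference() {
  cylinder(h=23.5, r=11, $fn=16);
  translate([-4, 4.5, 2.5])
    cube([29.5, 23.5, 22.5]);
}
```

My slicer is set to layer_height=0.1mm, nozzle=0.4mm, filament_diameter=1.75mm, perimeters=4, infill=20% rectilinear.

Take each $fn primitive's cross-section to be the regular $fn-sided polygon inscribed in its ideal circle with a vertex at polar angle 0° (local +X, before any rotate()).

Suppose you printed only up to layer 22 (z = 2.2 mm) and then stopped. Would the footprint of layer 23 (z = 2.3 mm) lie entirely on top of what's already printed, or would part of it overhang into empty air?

entirely on top

Compare the two slices. At z = 2.2: the cylinder: section is a regular 16-gon, circumradius r=11 (area = (16/2)·11.000²·sin(360°/16) = 370.44 mm²); the cube at (-4, 4.5) is absent (z outside [2.5, 25]); After the difference (first − rest): none of the subtracted shapes is present at this height, so the r=11 cylinder is unchanged — area = 370.44 mm². At z = 2.3: the r=11 cylinder gives a regular 16-gon of circumradius 11 (constant along its height) (area = (16/2)·11.000²·sin(360°/16) = 370.44 mm²); the cube at (-4, 4.5) is not intersected at this z (z outside [2.5, 25]); Subtracting the remaining from the first: none of the subtracted shapes is present at this height, so the r=11 cylinder is unchanged — area = 370.44 mm². Checking containment: the cross-section at z = 2.3 is a subset of the cross-section at z = 2.2.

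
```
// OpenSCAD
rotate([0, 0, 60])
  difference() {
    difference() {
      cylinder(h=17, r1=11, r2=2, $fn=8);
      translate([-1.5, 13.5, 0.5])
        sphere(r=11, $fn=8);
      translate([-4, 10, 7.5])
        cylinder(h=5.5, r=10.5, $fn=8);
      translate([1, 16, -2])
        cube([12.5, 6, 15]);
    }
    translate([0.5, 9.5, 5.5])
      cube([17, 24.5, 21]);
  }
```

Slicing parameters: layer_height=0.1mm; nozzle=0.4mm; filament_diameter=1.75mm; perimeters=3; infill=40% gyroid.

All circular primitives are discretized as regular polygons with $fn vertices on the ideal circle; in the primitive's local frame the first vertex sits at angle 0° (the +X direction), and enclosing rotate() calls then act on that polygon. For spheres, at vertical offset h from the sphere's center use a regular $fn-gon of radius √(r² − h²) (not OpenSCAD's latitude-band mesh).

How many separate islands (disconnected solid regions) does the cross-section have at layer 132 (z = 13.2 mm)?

At z = 13.2 mm: the cone: at t=0.776 of its height the radius interpolates to r₁+(r₂−r₁)t = 4.012, giving a regular 8-gon of that circumradius; the sphere at (-1.5, 13.5) is absent (|z−center|=12.700 > r=11); the cylinder at (-4, 10) is not intersected at this z (z outside [7.5, 13]); the cube at (1, 16) is not intersected at this z (z outside [-2, 13]); Taking the first minus the rest: none of the subtracted shapes is present at this height, so the cone is unchanged — 1 connected region; the cube at (0.5, 9.5) (footprint 17×24.5) is included at this height; Subtracting the remaining from the first: starting from that combined region, the 17×24.5 cube at (0.5, 9.5) misses the remaining region (no effect) — 1 connected region; (whole slice rotated 60° about Z — lengths, areas and connectivity unchanged). Overall, the cross-section is a single solid region. Island count = 1.

1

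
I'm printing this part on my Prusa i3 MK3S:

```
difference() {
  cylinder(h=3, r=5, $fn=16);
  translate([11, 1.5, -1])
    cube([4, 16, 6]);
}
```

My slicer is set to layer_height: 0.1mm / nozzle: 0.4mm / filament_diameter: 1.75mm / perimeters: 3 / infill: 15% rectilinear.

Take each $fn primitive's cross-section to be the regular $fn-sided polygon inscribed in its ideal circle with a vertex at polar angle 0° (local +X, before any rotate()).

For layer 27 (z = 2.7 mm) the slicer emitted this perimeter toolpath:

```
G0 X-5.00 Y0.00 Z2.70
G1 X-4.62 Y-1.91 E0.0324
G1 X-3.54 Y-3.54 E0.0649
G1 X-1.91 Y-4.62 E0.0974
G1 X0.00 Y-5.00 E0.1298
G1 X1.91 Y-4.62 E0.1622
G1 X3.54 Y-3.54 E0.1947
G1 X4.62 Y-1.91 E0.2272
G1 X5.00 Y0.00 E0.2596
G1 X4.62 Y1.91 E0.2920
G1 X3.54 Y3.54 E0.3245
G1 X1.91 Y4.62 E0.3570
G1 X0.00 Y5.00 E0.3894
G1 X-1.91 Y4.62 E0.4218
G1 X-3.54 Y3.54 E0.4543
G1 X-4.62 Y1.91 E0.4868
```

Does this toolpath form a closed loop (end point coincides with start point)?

no

Start point (G0): (-5.00, 0.00). End point (last G1): the path does not return to the start — open.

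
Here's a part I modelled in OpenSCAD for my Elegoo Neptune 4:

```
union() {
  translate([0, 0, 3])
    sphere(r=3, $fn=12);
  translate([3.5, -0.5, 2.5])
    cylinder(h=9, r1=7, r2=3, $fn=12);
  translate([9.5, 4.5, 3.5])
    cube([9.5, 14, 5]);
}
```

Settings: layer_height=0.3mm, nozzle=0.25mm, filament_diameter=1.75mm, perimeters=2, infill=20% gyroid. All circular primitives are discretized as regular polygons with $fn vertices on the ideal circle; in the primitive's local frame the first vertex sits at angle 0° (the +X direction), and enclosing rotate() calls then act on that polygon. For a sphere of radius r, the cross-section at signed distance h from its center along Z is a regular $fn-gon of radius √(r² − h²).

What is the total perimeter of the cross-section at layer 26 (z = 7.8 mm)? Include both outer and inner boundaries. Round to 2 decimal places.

75.85 mm

At z = 7.8 mm: the sphere is not intersected at this z (|z−center|=4.800 > r=3); the cone at (3.5, -0.5) contributes a regular 12-gon of circumradius 4.644 (interpolated between r1=7 and r2=3 at t=0.589) (perimeter = 2·12·4.644·sin(180°/12) = 28.85 mm); the 9.5×14 cube at (9.5, 4.5) contributes its full rectangle (perimeter 47.00 mm); Taking the union: the 2 present regions are separate (no shared area or edge), so areas and boundary lengths simply add and each stays a separate island — boundary = 75.85 mm. Overall, the cross-section has 2 separate islands. Total boundary length (outer) = 75.85 mm.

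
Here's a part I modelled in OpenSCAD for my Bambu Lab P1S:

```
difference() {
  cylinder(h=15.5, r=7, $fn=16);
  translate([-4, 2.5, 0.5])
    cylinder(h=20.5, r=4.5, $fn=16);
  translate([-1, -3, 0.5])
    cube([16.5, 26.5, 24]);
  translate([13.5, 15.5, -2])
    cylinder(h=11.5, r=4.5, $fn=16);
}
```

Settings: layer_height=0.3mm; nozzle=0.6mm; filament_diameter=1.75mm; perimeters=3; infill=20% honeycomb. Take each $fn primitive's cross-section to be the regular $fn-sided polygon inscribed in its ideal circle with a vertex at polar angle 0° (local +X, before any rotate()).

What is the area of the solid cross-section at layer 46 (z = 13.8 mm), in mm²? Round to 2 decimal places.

At z = 13.8 mm: the r=7 cylinder gives a regular 16-gon of circumradius 7 (constant along its height) (area = (16/2)·7.000²·sin(360°/16) = 150.01 mm²); the r=4.5 cylinder at (-4, 2.5) contributes a regular 16-gon of circumradius 4.5 (area = (16/2)·4.500²·sin(360°/16) = 61.99 mm²); the cube at (-1, -3) is present — its section is the full 16.5×26.5 rectangle (area 437.25 mm²); the cylinder at (13.5, 15.5) does not reach this height (z outside [-2, 9.5]); After the difference (first − rest): starting from the r=7 cylinder (150.01 mm²), the r=4.5 cylinder at (-4, 2.5) partially overlaps it — only the 45.95 mm² overlap (of its 61.99 mm²) is removed, clipping the outline; the 16.5×26.5 cube at (-1, -3) partially overlaps it — only the 60.93 mm² overlap (of its 437.25 mm²) is removed, clipping the outline — area = 43.13 mm². Overall, the cross-section has 2 separate islands. Net area = 43.13 mm².

43.13 mm²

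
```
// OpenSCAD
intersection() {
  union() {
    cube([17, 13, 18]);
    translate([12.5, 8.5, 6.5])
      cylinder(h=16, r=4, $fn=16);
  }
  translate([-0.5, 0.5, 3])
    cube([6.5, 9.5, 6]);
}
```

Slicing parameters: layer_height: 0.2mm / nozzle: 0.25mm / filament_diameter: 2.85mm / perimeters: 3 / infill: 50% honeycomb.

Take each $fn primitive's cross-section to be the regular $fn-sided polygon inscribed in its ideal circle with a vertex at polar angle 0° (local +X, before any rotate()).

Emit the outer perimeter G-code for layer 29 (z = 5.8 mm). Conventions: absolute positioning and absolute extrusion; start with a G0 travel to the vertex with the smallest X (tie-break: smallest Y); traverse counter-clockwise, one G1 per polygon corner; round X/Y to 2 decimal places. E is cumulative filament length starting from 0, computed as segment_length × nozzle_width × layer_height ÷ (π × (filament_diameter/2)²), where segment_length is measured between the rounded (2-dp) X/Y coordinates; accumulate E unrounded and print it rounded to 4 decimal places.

G0 X0.00 Y0.50 Z5.80
G1 X6.00 Y0.50 E0.0470
G1 X6.00 Y10.00 E0.1215
G1 X0.00 Y10.00 E0.1685
G1 X0.00 Y0.50 E0.2430

At z = 5.8 mm: the cube (footprint 17×13) is included at this height; the cylinder at (12.5, 8.5) is absent (z outside [6.5, 22.5]); Merging all regions: only the 17×13 cube is present, so the union is just that shape — 1 connected region; the 6.5×9.5 cube at (-0.5, 0.5) contributes its full rectangle; Taking the intersection: the 6.5×9.5 cube at (-0.5, 0.5) partially overlaps that combined region; clipping to the common part keeps 57.00 mm² — 1 connected region. The outline is a single polygon with 4 vertices. Extrusion per mm of travel: 0.25 × 0.2 / (π × 1.425²) = 0.007838. Accumulating E over each segment gives final E = 0.2430.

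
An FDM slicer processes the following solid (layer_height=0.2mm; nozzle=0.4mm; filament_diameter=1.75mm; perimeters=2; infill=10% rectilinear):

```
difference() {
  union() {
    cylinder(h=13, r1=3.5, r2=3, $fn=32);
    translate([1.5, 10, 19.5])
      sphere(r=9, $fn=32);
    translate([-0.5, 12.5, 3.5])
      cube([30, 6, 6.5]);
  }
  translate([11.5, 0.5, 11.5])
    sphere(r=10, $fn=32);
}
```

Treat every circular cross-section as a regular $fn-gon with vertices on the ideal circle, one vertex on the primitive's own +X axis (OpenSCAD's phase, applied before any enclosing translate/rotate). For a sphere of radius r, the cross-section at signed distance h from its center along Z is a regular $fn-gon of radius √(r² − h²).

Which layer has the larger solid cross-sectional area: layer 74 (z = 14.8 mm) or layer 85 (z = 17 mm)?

Layer 74 (z = 14.8): the cone is absent (z outside [0, 13]); the sphere at (1.5, 10): section is a regular 32-gon, circumradius = √(r²−h²) = √(9²−4.7²) = 7.675 (area = (32/2)·7.675²·sin(360°/32) = 183.88 mm²); the cube at (-0.5, 12.5) does not reach this height (z outside [3.5, 10]); Taking the union: only the r=9 sphere at (1.5, 10) is present, so the union is just that shape — area = 183.88 mm²; the r=10 sphere at (11.5, 0.5) contributes a regular 32-gon of circumradius √(10²−3.3²) = 9.440 (area = (32/2)·9.440²·sin(360°/32) = 278.15 mm²); After the difference (first − rest): starting from the result so far (183.88 mm²), the r=10 sphere at (11.5, 0.5) partially overlaps it — only the 22.16 mm² overlap (of its 278.15 mm²) is removed, clipping the outline — area = 161.72 mm². So its area = 161.72 mm². Layer 85 (z = 17): the cone is not intersected at this z (z outside [0, 13]); the r=9 sphere at (1.5, 10) contributes a regular 32-gon of circumradius √(9²−2.5²) = 8.646 (area = (32/2)·8.646²·sin(360°/32) = 233.33 mm²); the cube at (-0.5, 12.5) does not reach this height (z outside [3.5, 10]); Merging all regions: only the r=9 sphere at (1.5, 10) is present, so the union is just that shape — area = 233.33 mm²; the r=10 sphere at (11.5, 0.5) contributes a regular 32-gon of circumradius √(10²−5.5²) = 8.352 (area = (32/2)·8.352²·sin(360°/32) = 217.72 mm²); Taking the first minus the rest: starting from the result so far (233.33 mm²), the r=10 sphere at (11.5, 0.5) partially overlaps it — only the 21.08 mm² overlap (of its 217.72 mm²) is removed, clipping the outline — area = 212.25 mm². So its area = 212.25 mm². Layer 85 is larger (212.25 vs 161.72 mm²).

layer 85 (z = 17 mm)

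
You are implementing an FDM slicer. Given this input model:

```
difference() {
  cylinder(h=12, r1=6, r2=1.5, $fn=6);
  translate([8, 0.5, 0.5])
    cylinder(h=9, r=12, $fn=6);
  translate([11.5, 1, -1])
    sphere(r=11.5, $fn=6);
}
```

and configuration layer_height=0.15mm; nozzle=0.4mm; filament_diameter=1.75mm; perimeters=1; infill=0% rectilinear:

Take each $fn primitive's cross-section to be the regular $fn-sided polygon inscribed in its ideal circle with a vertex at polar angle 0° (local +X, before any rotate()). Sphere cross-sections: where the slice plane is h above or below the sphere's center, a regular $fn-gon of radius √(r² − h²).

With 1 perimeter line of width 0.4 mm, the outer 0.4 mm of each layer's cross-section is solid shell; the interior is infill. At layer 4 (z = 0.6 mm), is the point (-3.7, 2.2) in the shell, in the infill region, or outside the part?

At z = 0.6 mm: the cone contributes a regular 6-gon of circumradius 5.775 (interpolated between r1=6 and r2=1.5 at t=0.050); the cylinder at (8, 0.5): section is a regular 6-gon, circumradius r=12; the r=11.5 sphere at (11.5, 1) contributes a regular 6-gon of circumradius √(11.5²−1.6²) = 11.388; After the difference (first − rest): starting from the cone, the r=12 cylinder at (8, 0.5) partially overlaps it — only the 68.75 mm² overlap (of its 374.12 mm²) is removed, clipping the outline; the r=11.5 sphere at (11.5, 1) misses the remaining region (no effect) — 1 connected region. Overall, the cross-section is a single solid region. The nearest boundary edge runs (-1.40, 5.00)→(-4.00, 0.50); distance from the point to it = 0.59 mm. The point is inside the cross-section and 0.59 mm from the nearest boundary — more than the 0.4 mm shell width (1 × 0.4), so it's in the infill interior.

infill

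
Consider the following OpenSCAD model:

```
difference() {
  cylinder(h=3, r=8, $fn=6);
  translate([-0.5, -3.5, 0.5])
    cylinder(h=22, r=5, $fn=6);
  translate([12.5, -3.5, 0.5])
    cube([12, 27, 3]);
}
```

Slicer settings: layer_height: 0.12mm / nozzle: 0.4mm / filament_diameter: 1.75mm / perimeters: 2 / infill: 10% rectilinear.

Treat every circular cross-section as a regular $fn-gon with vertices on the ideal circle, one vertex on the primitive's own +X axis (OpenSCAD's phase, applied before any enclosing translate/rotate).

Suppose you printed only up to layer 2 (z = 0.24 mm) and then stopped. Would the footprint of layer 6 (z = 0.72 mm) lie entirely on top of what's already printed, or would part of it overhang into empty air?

entirely on top

Compare the two slices. At z = 0.24: the cylinder: section is a regular 6-gon, circumradius r=8 (area = (6/2)·8.000²·sin(360°/6) = 166.28 mm²); the cylinder at (-0.5, -3.5) does not reach this height (z outside [0.5, 22.5]); the cube at (12.5, -3.5) does not reach this height (z outside [0.5, 3.5]); After the difference (first − rest): none of the subtracted shapes is present at this height, so the r=8 cylinder is unchanged — area = 166.28 mm². At z = 0.72: the r=8 cylinder contributes a regular 6-gon of circumradius 8 (area = (6/2)·8.000²·sin(360°/6) = 166.28 mm²); the r=5 cylinder at (-0.5, -3.5) contributes a regular 6-gon of circumradius 5 (area = (6/2)·5.000²·sin(360°/6) = 64.95 mm²); the cube at (12.5, -3.5) is present — its section is the full 12×27 rectangle (area 324.00 mm²); Subtracting the remaining from the first: starting from the r=8 cylinder (166.28 mm²), the r=5 cylinder at (-0.5, -3.5) partially overlaps it — only the 59.97 mm² overlap (of its 64.95 mm²) is removed, clipping the outline; the 12×27 cube at (12.5, -3.5) misses the remaining region (no effect) — area = 106.30 mm². Checking containment: the cross-section at z = 0.72 is a subset of the cross-section at z = 0.24.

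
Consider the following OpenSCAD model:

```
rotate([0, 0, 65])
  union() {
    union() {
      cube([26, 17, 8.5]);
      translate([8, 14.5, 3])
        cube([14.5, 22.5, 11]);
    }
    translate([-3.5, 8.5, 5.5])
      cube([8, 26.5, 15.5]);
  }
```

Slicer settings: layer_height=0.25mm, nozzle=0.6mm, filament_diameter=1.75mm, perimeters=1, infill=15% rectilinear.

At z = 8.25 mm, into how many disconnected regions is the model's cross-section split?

1

At z = 8.25 mm: the 26×17 cube contributes its full rectangle; the cube at (8, 14.5) is present — its section is the full 14.5×22.5 rectangle; Merging all regions: the regions partially overlap (shared area 36.25 mm²), so overlapping operands fuse into one piece — 1 connected region; the cube at (-3.5, 8.5) is present — its section is the full 8×26.5 rectangle; Merging all regions: the regions partially overlap (shared area 38.25 mm²), so overlapping operands fuse into one piece — 1 connected region; (rotated 65° about Z; rotation is an isometry so areas/perimeters/island counts are preserved). The result has 1 disconnected region.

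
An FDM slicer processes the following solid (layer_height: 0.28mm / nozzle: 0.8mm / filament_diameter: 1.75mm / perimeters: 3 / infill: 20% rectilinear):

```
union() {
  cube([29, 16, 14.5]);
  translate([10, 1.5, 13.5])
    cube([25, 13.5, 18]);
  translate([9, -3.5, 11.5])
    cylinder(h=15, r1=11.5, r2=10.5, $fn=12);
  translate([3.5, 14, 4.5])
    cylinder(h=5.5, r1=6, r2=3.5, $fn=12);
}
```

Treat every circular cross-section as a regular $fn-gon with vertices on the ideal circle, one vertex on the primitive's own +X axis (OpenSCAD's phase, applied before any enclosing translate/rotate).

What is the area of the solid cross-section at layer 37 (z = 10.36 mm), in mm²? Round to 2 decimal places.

464.00 mm²

At z = 10.36 mm: the 29×16 cube contributes its full rectangle (area 464.00 mm²); the cube at (10, 1.5) is not intersected at this z (z outside [13.5, 31.5]); the cone at (9, -3.5) is not intersected at this z (z outside [11.5, 26.5]); the cone at (3.5, 14) does not reach this height (z outside [4.5, 10]); Combining (union): only the 29×16 cube is present, so the union is just that shape — area = 464.00 mm². Overall, the cross-section is a single solid region. Net area = 464.00 mm².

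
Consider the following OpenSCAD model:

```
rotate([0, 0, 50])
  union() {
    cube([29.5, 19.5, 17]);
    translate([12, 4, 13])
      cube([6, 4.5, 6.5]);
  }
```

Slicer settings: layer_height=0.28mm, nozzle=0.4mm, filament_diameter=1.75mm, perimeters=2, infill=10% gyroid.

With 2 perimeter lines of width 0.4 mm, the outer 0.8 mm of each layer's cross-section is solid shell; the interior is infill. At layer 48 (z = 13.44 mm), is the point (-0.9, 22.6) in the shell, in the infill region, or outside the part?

At z = 13.44 mm: the 29.5×19.5 cube contributes its full rectangle; the cube at (12, 4) is present — its section is the full 6×4.5 rectangle; Combining (union): the 6×4.5 cube at (12, 4) lies entirely inside the 29.5×19.5 cube, so the union is just the 29.5×19.5 cube — 1 connected region; (rotated 50° about Z; rotation is an isometry so areas/perimeters/island counts are preserved). Overall, the cross-section is a single solid region. Undo the 50° rotation: the query point maps to (16.734, 15.216) in the un-rotated model frame. The nearest boundary edge runs (0.00, 19.50)→(29.50, 19.50); distance from the point to it = 4.28 mm. The point is inside the cross-section and 4.28 mm from the nearest boundary — more than the 0.8 mm shell width (2 × 0.4), so it's in the infill interior.

infill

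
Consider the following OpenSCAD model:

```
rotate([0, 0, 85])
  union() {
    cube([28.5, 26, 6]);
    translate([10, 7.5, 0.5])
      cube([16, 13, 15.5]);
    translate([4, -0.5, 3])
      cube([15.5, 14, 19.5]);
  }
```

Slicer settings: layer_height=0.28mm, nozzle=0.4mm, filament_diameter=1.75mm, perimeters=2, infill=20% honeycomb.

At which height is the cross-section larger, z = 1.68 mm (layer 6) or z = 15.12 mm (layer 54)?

Layer 6 (z = 1.68): the 28.5×26 cube contributes its full rectangle (area 741.00 mm²); the 16×13 cube at (10, 7.5) contributes its full rectangle (area 208.00 mm²); the cube at (4, -0.5) is absent (z outside [3, 22.5]); Combining (union): the 16×13 cube at (10, 7.5) lies entirely inside the 28.5×26 cube, so the union is just the 28.5×26 cube — area = 741.00 mm²; (rotated 85° about Z; rotation is an isometry so areas/perimeters/island counts are preserved). So its area = 741.00 mm². Layer 54 (z = 15.12): the cube is absent (z outside [0, 6]); the cube at (10, 7.5) is present — its section is the full 16×13 rectangle (area 208.00 mm²); the 15.5×14 cube at (4, -0.5) contributes its full rectangle (area 217.00 mm²); Merging all regions: the regions partially overlap — summed areas 425.00 mm² minus the doubly-counted overlap 57.00 mm² gives 368.00 mm² — area = 368.00 mm²; (whole slice rotated 85° about Z — lengths, areas and connectivity unchanged). So its area = 368.00 mm². Layer 6 is larger (741.00 vs 368.00 mm²).

layer 6 (z = 1.68 mm)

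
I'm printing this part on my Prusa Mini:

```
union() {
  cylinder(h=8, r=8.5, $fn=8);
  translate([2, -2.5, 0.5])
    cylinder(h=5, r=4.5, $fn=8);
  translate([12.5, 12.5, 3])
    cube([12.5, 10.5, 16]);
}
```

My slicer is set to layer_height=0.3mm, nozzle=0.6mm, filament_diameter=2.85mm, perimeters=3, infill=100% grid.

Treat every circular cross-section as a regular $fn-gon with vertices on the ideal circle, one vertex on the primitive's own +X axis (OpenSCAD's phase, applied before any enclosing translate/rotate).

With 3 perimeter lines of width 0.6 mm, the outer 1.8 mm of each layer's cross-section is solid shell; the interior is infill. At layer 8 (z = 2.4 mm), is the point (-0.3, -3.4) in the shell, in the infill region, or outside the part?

At z = 2.4 mm: the r=8.5 cylinder gives a regular 8-gon of circumradius 8.5 (constant along its height); the r=4.5 cylinder at (2, -2.5) contributes a regular 8-gon of circumradius 4.5; the cube at (12.5, 12.5) does not reach this height (z outside [3, 19]); Taking the union: the r=4.5 cylinder at (2, -2.5) lies entirely inside the r=8.5 cylinder, so the union is just the r=8.5 cylinder — 1 connected region. Overall, the cross-section is a single solid region. The nearest boundary edge runs (-0.00, -8.50)→(-6.01, -6.01); distance from the point to it = 4.60 mm. The point is inside the cross-section and 4.60 mm from the nearest boundary — more than the 1.8 mm shell width (3 × 0.6), so it's in the infill interior.

infill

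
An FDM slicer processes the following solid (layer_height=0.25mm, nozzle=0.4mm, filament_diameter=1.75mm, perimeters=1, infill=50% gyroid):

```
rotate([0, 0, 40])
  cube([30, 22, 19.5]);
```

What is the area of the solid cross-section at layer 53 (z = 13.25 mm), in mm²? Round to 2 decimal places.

At z = 13.25 mm: the cube (footprint 30×22) is included at this height (area 660.00 mm²); (whole slice rotated 40° about Z — lengths, areas and connectivity unchanged). Overall, the cross-section is a single solid region. Net area = 660.00 mm².

660.00 mm²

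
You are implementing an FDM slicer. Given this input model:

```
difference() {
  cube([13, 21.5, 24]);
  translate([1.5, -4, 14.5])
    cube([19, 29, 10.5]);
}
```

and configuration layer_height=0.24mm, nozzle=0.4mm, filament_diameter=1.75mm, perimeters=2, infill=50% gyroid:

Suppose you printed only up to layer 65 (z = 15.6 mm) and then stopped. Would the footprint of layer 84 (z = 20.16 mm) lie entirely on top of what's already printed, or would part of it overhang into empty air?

entirely on top

Compare the two slices. At z = 15.6: the cube is present — its section is the full 13×21.5 rectangle (area 279.50 mm²); the cube at (1.5, -4) (footprint 19×29) is included at this height (area 551.00 mm²); Subtracting the remaining from the first: starting from the 13×21.5 cube (279.50 mm²), the 19×29 cube at (1.5, -4) partially overlaps it — only the 247.25 mm² overlap (of its 551.00 mm²) is removed, clipping the outline — area = 32.25 mm². At z = 20.16: the 13×21.5 cube contributes its full rectangle (area 279.50 mm²); the 19×29 cube at (1.5, -4) contributes its full rectangle (area 551.00 mm²); Subtracting the remaining from the first: starting from the 13×21.5 cube (279.50 mm²), the 19×29 cube at (1.5, -4) partially overlaps it — only the 247.25 mm² overlap (of its 551.00 mm²) is removed, clipping the outline — area = 32.25 mm². Checking containment: the cross-section at z = 20.16 is a subset of the cross-section at z = 15.6.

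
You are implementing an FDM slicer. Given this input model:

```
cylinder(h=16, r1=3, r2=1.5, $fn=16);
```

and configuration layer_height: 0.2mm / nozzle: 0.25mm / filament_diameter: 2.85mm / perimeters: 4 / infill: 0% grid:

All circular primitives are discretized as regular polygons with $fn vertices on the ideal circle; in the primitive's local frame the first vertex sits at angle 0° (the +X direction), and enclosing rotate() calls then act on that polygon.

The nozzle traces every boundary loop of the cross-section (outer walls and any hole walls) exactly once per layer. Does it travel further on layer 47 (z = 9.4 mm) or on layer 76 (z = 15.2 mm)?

Layer 47 (z = 9.4): the cone (r1=3→r2=1.5) has section circumradius 2.119 here — a regular 16-gon (perimeter = 2·16·2.119·sin(180°/16) = 13.23 mm). So its perimeter = 13.23 mm. Layer 76 (z = 15.2): the cone (r1=3→r2=1.5) has section circumradius 1.575 here — a regular 16-gon (perimeter = 2·16·1.575·sin(180°/16) = 9.83 mm). So its perimeter = 9.83 mm. Layer 47 is larger (13.23 vs 9.83 mm).

layer 47 (z = 9.4 mm)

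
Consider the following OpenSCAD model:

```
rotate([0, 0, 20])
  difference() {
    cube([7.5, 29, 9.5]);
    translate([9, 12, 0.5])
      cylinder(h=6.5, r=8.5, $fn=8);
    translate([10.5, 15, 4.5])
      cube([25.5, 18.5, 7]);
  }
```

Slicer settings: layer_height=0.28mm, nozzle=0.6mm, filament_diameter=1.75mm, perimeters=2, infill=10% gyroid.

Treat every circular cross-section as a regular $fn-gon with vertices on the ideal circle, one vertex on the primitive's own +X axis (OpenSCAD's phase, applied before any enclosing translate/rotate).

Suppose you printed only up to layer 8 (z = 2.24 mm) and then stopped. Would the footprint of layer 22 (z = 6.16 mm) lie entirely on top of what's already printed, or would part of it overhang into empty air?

entirely on top

Compare the two slices. At z = 2.24: the 7.5×29 cube contributes its full rectangle (area 217.50 mm²); the r=8.5 cylinder at (9, 12) gives a regular 8-gon of circumradius 8.5 (constant along its height) (area = (8/2)·8.500²·sin(360°/8) = 204.35 mm²); the cube at (10.5, 15) is not intersected at this z (z outside [4.5, 11.5]); Taking the first minus the rest: starting from the 7.5×29 cube (217.50 mm²), the r=8.5 cylinder at (9, 12) partially overlaps it — only the 77.61 mm² overlap (of its 204.35 mm²) is removed, clipping the outline — area = 139.89 mm²; (rotated 20° about Z; rotation is an isometry so areas/perimeters/island counts are preserved). At z = 6.16: the 7.5×29 cube contributes its full rectangle (area 217.50 mm²); the r=8.5 cylinder at (9, 12) contributes a regular 8-gon of circumradius 8.5 (area = (8/2)·8.500²·sin(360°/8) = 204.35 mm²); the 25.5×18.5 cube at (10.5, 15) contributes its full rectangle (area 471.75 mm²); After the difference (first − rest): starting from the 7.5×29 cube (217.50 mm²), the r=8.5 cylinder at (9, 12) partially overlaps it — only the 77.61 mm² overlap (of its 204.35 mm²) is removed, clipping the outline; the 25.5×18.5 cube at (10.5, 15) misses the remaining region (no effect) — area = 139.89 mm²; (rotated 20° about Z; rotation is an isometry so areas/perimeters/island counts are preserved). Checking containment: the cross-section at z = 6.16 is a subset of the cross-section at z = 2.24.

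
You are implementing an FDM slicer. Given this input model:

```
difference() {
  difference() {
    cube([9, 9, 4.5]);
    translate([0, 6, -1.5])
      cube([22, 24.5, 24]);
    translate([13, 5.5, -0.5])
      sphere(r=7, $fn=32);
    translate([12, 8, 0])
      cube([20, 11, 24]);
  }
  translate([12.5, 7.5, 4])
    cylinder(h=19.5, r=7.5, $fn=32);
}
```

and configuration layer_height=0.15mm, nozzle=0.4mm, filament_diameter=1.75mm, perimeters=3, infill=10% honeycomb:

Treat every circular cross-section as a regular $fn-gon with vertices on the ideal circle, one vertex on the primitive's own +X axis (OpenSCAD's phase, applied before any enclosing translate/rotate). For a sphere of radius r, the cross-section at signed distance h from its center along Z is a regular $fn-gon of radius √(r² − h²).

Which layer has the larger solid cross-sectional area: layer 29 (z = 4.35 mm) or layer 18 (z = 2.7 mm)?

Layer 29 (z = 4.35): the cube (footprint 9×9) is included at this height (area 81.00 mm²); the 22×24.5 cube at (0, 6) contributes its full rectangle (area 539.00 mm²); the sphere at (13, 5.5): section is a regular 32-gon, circumradius = √(r²−h²) = √(7²−4.85²) = 5.048 (area = (32/2)·5.048²·sin(360°/32) = 79.53 mm²); the 20×11 cube at (12, 8) contributes its full rectangle (area 220.00 mm²); After the difference (first − rest): starting from the 9×9 cube (81.00 mm²), the 22×24.5 cube at (0, 6) partially overlaps it — only the 27.00 mm² overlap (of its 539.00 mm²) is removed, clipping the outline; the r=7 sphere at (13, 5.5) partially overlaps it — only the 2.66 mm² overlap (of its 79.53 mm²) is removed, clipping the outline; the 20×11 cube at (12, 8) misses the remaining region (no effect) — area = 51.34 mm²; the cylinder at (12.5, 7.5): section is a regular 32-gon, circumradius r=7.5 (area = (32/2)·7.500²·sin(360°/32) = 175.58 mm²); Taking the first minus the rest: starting from the result so far (51.34 mm²), the r=7.5 cylinder at (12.5, 7.5) partially overlaps it — only the 10.17 mm² overlap (of its 175.58 mm²) is removed, clipping the outline — area = 41.17 mm². So its area = 41.17 mm². Layer 18 (z = 2.7): the cube (footprint 9×9) is included at this height (area 81.00 mm²); the cube at (0, 6) is present — its section is the full 22×24.5 rectangle (area 539.00 mm²); the r=7 sphere at (13, 5.5) slices to a regular 32-gon of circumradius 6.226 (√(r²−h²) with h=3.2 from center) (area = (32/2)·6.226²·sin(360°/32) = 120.99 mm²); the cube at (12, 8) (footprint 20×11) is included at this height (area 220.00 mm²); Taking the first minus the rest: starting from the 9×9 cube (81.00 mm²), the 22×24.5 cube at (0, 6) partially overlaps it — only the 27.00 mm² overlap (of its 539.00 mm²) is removed, clipping the outline; the r=7 sphere at (13, 5.5) partially overlaps it — only the 8.37 mm² overlap (of its 120.99 mm²) is removed, clipping the outline; the 20×11 cube at (12, 8) misses the remaining region (no effect) — area = 45.63 mm²; the cylinder at (12.5, 7.5) does not reach this height (z outside [4, 23.5]); Taking the first minus the rest: none of the subtracted shapes is present at this height, so that combined region is unchanged — area = 45.63 mm². So its area = 45.63 mm². Layer 18 is larger (45.63 vs 41.17 mm²).

layer 18 (z = 2.7 mm)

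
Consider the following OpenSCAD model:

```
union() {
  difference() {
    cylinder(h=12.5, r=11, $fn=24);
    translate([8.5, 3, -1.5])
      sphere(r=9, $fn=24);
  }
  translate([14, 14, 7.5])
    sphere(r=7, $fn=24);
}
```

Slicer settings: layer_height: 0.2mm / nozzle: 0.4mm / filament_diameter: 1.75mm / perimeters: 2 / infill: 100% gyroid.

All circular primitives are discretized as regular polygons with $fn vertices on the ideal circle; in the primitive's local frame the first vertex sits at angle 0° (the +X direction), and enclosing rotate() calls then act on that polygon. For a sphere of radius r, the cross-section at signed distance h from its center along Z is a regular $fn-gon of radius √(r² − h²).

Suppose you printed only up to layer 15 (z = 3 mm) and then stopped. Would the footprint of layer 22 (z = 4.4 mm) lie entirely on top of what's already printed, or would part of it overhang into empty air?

part overhangs

Compare the two slices. At z = 3: the r=11 cylinder contributes a regular 24-gon of circumradius 11 (area = (24/2)·11.000²·sin(360°/24) = 375.81 mm²); the r=9 sphere at (8.5, 3) contributes a regular 24-gon of circumradius √(9²−4.5²) = 7.794 (area = (24/2)·7.794²·sin(360°/24) = 188.68 mm²); After the difference (first − rest): starting from the r=11 cylinder (375.81 mm²), the r=9 sphere at (8.5, 3) partially overlaps it — only the 108.72 mm² overlap (of its 188.68 mm²) is removed, clipping the outline — area = 267.08 mm²; the r=7 sphere at (14, 14) contributes a regular 24-gon of circumradius √(7²−4.5²) = 5.362 (area = (24/2)·5.362²·sin(360°/24) = 89.29 mm²); Combining (union): the 2 present regions are separate (no shared area or edge), so areas and boundary lengths simply add and each stays a separate island — area = 356.37 mm². At z = 4.4: the cylinder: section is a regular 24-gon, circumradius r=11 (area = (24/2)·11.000²·sin(360°/24) = 375.81 mm²); the r=9 sphere at (8.5, 3) contributes a regular 24-gon of circumradius √(9²−5.9²) = 6.796 (area = (24/2)·6.796²·sin(360°/24) = 143.46 mm²); Subtracting the remaining from the first: starting from the r=11 cylinder (375.81 mm²), the r=9 sphere at (8.5, 3) partially overlaps it — only the 87.70 mm² overlap (of its 143.46 mm²) is removed, clipping the outline — area = 288.11 mm²; the sphere at (14, 14): section is a regular 24-gon, circumradius = √(r²−h²) = √(7²−3.1²) = 6.276 (area = (24/2)·6.276²·sin(360°/24) = 122.34 mm²); Taking the union: the 2 present regions are separate (no shared area or edge), so areas and boundary lengths simply add and each stays a separate island — area = 410.45 mm². Checking containment: at z = 4.4 the cross-section extends beyond the z = 3 cross-section by about 54.07 mm².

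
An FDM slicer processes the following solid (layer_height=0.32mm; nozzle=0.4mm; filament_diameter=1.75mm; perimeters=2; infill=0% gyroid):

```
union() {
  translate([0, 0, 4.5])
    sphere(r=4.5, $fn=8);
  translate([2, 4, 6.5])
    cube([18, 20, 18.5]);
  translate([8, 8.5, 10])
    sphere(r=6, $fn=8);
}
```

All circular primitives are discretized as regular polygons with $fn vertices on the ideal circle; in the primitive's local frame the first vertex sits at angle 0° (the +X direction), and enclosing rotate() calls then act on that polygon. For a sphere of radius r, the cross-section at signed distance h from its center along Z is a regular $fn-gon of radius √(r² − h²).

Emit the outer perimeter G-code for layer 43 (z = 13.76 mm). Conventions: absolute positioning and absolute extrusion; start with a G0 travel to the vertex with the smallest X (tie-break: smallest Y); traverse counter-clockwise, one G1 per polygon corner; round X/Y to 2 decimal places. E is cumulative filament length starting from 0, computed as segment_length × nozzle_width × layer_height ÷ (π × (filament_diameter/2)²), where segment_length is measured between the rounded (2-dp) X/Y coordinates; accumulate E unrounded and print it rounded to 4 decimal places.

G0 X2.00 Y4.00 Z13.76
G1 X7.58 Y4.00 E0.2969
G1 X8.00 Y3.82 E0.3213
G1 X8.42 Y4.00 E0.3456
G1 X20.00 Y4.00 E0.9618
G1 X20.00 Y24.00 E2.0261
G1 X2.00 Y24.00 E2.9840
G1 X2.00 Y4.00 E4.0484

At z = 13.76 mm: the sphere is not intersected at this z (|z−center|=9.260 > r=4.5); the cube at (2, 4) (footprint 18×20) is included at this height; the r=6 sphere at (8, 8.5) contributes a regular 8-gon of circumradius √(6²−3.76²) = 4.676; Merging all regions: the regions partially overlap (shared area 61.76 mm²), so overlapping operands fuse into one piece — 1 connected region. The outline is a single polygon with 7 vertices. Extrusion per mm of travel: 0.4 × 0.32 / (π × 0.875²) = 0.053216. Accumulating E over each segment gives final E = 4.0484.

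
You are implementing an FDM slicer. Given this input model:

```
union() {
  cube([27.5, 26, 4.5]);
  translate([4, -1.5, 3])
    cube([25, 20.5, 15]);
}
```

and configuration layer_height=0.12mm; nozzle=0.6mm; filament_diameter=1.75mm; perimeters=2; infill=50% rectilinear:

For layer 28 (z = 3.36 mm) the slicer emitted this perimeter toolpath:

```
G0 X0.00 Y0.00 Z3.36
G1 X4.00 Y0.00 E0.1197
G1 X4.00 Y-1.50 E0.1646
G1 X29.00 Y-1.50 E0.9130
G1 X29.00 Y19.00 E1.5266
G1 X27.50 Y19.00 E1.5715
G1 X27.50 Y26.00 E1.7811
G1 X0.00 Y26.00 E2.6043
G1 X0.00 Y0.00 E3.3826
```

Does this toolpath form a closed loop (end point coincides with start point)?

Start point (G0): (0.00, 0.00). End point (last G1): the path returns to the start — closed.

yes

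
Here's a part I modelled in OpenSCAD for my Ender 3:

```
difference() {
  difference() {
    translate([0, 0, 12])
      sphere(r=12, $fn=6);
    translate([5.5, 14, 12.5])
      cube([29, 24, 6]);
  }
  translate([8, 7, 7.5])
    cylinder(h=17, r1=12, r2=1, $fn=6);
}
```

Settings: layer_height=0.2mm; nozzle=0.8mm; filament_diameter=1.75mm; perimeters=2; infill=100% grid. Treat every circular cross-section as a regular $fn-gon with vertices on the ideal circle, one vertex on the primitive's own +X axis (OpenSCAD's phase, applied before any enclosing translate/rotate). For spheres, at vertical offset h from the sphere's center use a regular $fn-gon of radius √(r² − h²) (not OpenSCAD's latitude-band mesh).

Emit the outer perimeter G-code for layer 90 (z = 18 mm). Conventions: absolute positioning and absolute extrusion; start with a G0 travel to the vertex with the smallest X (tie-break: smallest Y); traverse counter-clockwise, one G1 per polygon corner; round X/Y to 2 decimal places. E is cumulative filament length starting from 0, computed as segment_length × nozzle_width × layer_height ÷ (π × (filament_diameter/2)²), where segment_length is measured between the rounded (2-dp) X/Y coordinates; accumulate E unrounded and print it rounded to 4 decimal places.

G0 X-10.39 Y0.00 Z18.00
G1 X-5.20 Y-9.00 E0.6911
G1 X5.20 Y-9.00 E1.3829
G1 X10.39 Y0.00 E2.0740
G1 X8.95 Y2.49 E2.2653
G1 X5.40 Y2.49 E2.5015
G1 X2.79 Y7.00 E2.8481
G1 X3.95 Y9.00 E3.0019
G1 X-5.20 Y9.00 E3.6106
G1 X-10.39 Y0.00 E4.3017

At z = 18 mm: the r=12 sphere slices to a regular 6-gon of circumradius 10.392 (√(r²−h²) with h=6 from center); the 29×24 cube at (5.5, 14) contributes its full rectangle; After the difference (first − rest): starting from the r=12 sphere, the 29×24 cube at (5.5, 14) misses the remaining region (no effect) — 1 connected region; the cone at (8, 7) (r1=12→r2=1) has section circumradius 5.206 here — a regular 6-gon; Taking the first minus the rest: starting from the result so far, the cone at (8, 7) partially overlaps it — only the 20.84 mm² overlap (of its 70.41 mm²) is removed, clipping the outline — 1 connected region. The outline is a single polygon with 9 vertices. Extrusion per mm of travel: 0.8 × 0.2 / (π × 0.875²) = 0.066520. Accumulating E over each segment gives final E = 4.3017.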